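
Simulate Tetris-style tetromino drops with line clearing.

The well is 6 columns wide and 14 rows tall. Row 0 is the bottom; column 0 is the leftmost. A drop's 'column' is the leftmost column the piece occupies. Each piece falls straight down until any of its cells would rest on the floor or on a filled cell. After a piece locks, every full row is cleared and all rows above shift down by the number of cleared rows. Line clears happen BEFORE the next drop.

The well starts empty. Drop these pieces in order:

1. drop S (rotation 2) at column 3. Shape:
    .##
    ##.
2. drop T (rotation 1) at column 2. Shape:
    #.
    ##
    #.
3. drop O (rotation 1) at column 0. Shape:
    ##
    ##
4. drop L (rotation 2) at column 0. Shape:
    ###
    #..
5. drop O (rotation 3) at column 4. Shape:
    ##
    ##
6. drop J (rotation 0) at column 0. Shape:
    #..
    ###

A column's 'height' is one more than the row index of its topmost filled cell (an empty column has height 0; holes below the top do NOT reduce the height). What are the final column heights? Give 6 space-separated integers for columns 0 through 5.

Answer: 5 4 4 1 3 3

Derivation:
Drop 1: S rot2 at col 3 lands with bottom-row=0; cleared 0 line(s) (total 0); column heights now [0 0 0 1 2 2], max=2
Drop 2: T rot1 at col 2 lands with bottom-row=0; cleared 0 line(s) (total 0); column heights now [0 0 3 2 2 2], max=3
Drop 3: O rot1 at col 0 lands with bottom-row=0; cleared 1 line(s) (total 1); column heights now [1 1 2 1 1 0], max=2
Drop 4: L rot2 at col 0 lands with bottom-row=1; cleared 0 line(s) (total 1); column heights now [3 3 3 1 1 0], max=3
Drop 5: O rot3 at col 4 lands with bottom-row=1; cleared 0 line(s) (total 1); column heights now [3 3 3 1 3 3], max=3
Drop 6: J rot0 at col 0 lands with bottom-row=3; cleared 0 line(s) (total 1); column heights now [5 4 4 1 3 3], max=5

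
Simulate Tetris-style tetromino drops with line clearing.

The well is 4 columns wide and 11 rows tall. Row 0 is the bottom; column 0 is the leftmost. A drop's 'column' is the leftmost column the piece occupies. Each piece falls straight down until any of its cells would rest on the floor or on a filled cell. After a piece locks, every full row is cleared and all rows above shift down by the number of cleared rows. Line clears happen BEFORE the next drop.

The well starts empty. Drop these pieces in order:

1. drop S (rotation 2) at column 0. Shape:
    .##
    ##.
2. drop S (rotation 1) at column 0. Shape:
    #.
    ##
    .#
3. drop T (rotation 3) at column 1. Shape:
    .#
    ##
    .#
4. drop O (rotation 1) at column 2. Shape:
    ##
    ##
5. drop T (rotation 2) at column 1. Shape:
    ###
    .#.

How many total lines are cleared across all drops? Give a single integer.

Answer: 0

Derivation:
Drop 1: S rot2 at col 0 lands with bottom-row=0; cleared 0 line(s) (total 0); column heights now [1 2 2 0], max=2
Drop 2: S rot1 at col 0 lands with bottom-row=2; cleared 0 line(s) (total 0); column heights now [5 4 2 0], max=5
Drop 3: T rot3 at col 1 lands with bottom-row=3; cleared 0 line(s) (total 0); column heights now [5 5 6 0], max=6
Drop 4: O rot1 at col 2 lands with bottom-row=6; cleared 0 line(s) (total 0); column heights now [5 5 8 8], max=8
Drop 5: T rot2 at col 1 lands with bottom-row=8; cleared 0 line(s) (total 0); column heights now [5 10 10 10], max=10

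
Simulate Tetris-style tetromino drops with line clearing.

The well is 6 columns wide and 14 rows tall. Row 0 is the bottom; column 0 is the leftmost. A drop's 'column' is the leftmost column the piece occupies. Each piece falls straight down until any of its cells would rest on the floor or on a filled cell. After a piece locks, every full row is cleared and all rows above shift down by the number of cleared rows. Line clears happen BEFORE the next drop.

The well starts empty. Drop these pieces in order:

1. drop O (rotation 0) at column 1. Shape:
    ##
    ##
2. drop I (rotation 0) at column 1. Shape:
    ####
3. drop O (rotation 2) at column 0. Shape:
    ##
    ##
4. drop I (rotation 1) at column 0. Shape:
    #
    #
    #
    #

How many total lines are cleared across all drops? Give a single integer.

Drop 1: O rot0 at col 1 lands with bottom-row=0; cleared 0 line(s) (total 0); column heights now [0 2 2 0 0 0], max=2
Drop 2: I rot0 at col 1 lands with bottom-row=2; cleared 0 line(s) (total 0); column heights now [0 3 3 3 3 0], max=3
Drop 3: O rot2 at col 0 lands with bottom-row=3; cleared 0 line(s) (total 0); column heights now [5 5 3 3 3 0], max=5
Drop 4: I rot1 at col 0 lands with bottom-row=5; cleared 0 line(s) (total 0); column heights now [9 5 3 3 3 0], max=9

Answer: 0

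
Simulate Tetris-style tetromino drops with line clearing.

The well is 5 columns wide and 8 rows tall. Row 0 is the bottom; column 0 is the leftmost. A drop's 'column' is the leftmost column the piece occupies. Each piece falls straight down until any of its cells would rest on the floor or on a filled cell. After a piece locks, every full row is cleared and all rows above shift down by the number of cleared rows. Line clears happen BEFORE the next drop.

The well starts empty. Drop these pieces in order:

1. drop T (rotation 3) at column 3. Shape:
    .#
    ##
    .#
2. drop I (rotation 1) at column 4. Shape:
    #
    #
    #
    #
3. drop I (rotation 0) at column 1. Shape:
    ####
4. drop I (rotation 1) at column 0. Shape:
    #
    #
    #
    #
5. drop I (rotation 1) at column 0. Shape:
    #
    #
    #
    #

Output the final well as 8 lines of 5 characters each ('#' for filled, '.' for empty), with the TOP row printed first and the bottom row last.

Answer: .....
#...#
#...#
#...#
#...#
#...#
#..##
#...#

Derivation:
Drop 1: T rot3 at col 3 lands with bottom-row=0; cleared 0 line(s) (total 0); column heights now [0 0 0 2 3], max=3
Drop 2: I rot1 at col 4 lands with bottom-row=3; cleared 0 line(s) (total 0); column heights now [0 0 0 2 7], max=7
Drop 3: I rot0 at col 1 lands with bottom-row=7; cleared 0 line(s) (total 0); column heights now [0 8 8 8 8], max=8
Drop 4: I rot1 at col 0 lands with bottom-row=0; cleared 0 line(s) (total 0); column heights now [4 8 8 8 8], max=8
Drop 5: I rot1 at col 0 lands with bottom-row=4; cleared 1 line(s) (total 1); column heights now [7 0 0 2 7], max=7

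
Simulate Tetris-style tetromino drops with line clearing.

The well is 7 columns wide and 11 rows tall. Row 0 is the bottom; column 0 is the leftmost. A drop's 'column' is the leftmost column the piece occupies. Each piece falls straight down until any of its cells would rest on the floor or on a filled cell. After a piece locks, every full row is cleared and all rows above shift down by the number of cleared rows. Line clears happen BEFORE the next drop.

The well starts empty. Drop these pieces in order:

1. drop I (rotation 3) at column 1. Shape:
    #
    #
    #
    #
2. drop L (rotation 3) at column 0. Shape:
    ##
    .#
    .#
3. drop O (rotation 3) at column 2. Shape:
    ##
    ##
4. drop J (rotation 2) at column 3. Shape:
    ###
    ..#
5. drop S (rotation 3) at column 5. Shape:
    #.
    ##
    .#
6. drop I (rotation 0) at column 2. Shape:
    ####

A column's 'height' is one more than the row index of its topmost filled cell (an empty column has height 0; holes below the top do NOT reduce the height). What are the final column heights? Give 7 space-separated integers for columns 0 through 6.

Drop 1: I rot3 at col 1 lands with bottom-row=0; cleared 0 line(s) (total 0); column heights now [0 4 0 0 0 0 0], max=4
Drop 2: L rot3 at col 0 lands with bottom-row=4; cleared 0 line(s) (total 0); column heights now [7 7 0 0 0 0 0], max=7
Drop 3: O rot3 at col 2 lands with bottom-row=0; cleared 0 line(s) (total 0); column heights now [7 7 2 2 0 0 0], max=7
Drop 4: J rot2 at col 3 lands with bottom-row=1; cleared 0 line(s) (total 0); column heights now [7 7 2 3 3 3 0], max=7
Drop 5: S rot3 at col 5 lands with bottom-row=2; cleared 0 line(s) (total 0); column heights now [7 7 2 3 3 5 4], max=7
Drop 6: I rot0 at col 2 lands with bottom-row=5; cleared 0 line(s) (total 0); column heights now [7 7 6 6 6 6 4], max=7

Answer: 7 7 6 6 6 6 4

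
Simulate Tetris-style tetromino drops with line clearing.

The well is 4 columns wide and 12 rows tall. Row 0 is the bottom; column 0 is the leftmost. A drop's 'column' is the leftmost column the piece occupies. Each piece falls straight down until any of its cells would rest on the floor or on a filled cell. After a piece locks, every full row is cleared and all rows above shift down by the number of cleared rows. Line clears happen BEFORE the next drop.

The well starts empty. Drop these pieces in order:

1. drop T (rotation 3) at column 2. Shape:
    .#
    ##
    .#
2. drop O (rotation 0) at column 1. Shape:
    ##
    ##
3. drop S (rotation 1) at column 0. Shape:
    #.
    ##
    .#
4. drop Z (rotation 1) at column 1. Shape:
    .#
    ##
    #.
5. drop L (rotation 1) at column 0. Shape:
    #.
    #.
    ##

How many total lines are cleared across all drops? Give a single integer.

Answer: 0

Derivation:
Drop 1: T rot3 at col 2 lands with bottom-row=0; cleared 0 line(s) (total 0); column heights now [0 0 2 3], max=3
Drop 2: O rot0 at col 1 lands with bottom-row=2; cleared 0 line(s) (total 0); column heights now [0 4 4 3], max=4
Drop 3: S rot1 at col 0 lands with bottom-row=4; cleared 0 line(s) (total 0); column heights now [7 6 4 3], max=7
Drop 4: Z rot1 at col 1 lands with bottom-row=6; cleared 0 line(s) (total 0); column heights now [7 8 9 3], max=9
Drop 5: L rot1 at col 0 lands with bottom-row=8; cleared 0 line(s) (total 0); column heights now [11 9 9 3], max=11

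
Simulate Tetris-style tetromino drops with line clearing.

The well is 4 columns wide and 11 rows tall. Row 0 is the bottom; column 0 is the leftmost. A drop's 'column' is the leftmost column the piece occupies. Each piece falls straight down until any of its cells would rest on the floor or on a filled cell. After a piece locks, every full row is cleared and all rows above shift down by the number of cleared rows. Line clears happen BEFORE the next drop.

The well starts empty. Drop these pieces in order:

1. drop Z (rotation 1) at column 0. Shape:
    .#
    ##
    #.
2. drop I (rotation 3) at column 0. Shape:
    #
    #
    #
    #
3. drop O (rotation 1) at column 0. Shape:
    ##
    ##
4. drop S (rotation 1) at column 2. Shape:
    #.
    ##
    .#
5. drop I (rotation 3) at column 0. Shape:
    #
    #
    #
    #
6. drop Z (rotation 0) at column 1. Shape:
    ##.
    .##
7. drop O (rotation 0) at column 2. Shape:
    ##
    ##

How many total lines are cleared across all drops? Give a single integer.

Drop 1: Z rot1 at col 0 lands with bottom-row=0; cleared 0 line(s) (total 0); column heights now [2 3 0 0], max=3
Drop 2: I rot3 at col 0 lands with bottom-row=2; cleared 0 line(s) (total 0); column heights now [6 3 0 0], max=6
Drop 3: O rot1 at col 0 lands with bottom-row=6; cleared 0 line(s) (total 0); column heights now [8 8 0 0], max=8
Drop 4: S rot1 at col 2 lands with bottom-row=0; cleared 1 line(s) (total 1); column heights now [7 7 2 1], max=7
Drop 5: I rot3 at col 0 lands with bottom-row=7; cleared 0 line(s) (total 1); column heights now [11 7 2 1], max=11
Drop 6: Z rot0 at col 1 lands with bottom-row=6; cleared 1 line(s) (total 2); column heights now [10 7 7 1], max=10
Drop 7: O rot0 at col 2 lands with bottom-row=7; cleared 0 line(s) (total 2); column heights now [10 7 9 9], max=10

Answer: 2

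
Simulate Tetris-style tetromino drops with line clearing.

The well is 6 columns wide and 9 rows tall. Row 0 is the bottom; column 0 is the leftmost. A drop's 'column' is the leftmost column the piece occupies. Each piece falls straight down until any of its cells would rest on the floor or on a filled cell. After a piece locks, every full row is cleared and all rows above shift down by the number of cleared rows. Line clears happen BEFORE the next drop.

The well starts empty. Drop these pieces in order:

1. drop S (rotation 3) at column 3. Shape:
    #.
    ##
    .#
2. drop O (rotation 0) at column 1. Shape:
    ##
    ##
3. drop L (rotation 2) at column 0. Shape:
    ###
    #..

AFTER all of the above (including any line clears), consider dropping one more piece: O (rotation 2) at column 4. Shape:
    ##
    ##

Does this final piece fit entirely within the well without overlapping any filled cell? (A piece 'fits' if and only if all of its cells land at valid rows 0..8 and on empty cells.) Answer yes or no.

Answer: yes

Derivation:
Drop 1: S rot3 at col 3 lands with bottom-row=0; cleared 0 line(s) (total 0); column heights now [0 0 0 3 2 0], max=3
Drop 2: O rot0 at col 1 lands with bottom-row=0; cleared 0 line(s) (total 0); column heights now [0 2 2 3 2 0], max=3
Drop 3: L rot2 at col 0 lands with bottom-row=1; cleared 0 line(s) (total 0); column heights now [3 3 3 3 2 0], max=3
Test piece O rot2 at col 4 (width 2): heights before test = [3 3 3 3 2 0]; fits = True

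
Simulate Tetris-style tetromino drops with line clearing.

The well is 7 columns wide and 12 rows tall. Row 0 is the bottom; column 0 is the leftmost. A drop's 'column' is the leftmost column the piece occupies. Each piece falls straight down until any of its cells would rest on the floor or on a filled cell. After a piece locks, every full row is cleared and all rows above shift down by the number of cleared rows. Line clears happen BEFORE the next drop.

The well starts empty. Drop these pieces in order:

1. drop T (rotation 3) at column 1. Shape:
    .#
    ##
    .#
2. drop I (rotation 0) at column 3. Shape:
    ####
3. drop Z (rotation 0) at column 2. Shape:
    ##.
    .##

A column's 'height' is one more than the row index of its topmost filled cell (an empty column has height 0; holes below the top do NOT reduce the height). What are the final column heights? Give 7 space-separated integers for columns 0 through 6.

Answer: 0 2 4 4 3 1 1

Derivation:
Drop 1: T rot3 at col 1 lands with bottom-row=0; cleared 0 line(s) (total 0); column heights now [0 2 3 0 0 0 0], max=3
Drop 2: I rot0 at col 3 lands with bottom-row=0; cleared 0 line(s) (total 0); column heights now [0 2 3 1 1 1 1], max=3
Drop 3: Z rot0 at col 2 lands with bottom-row=2; cleared 0 line(s) (total 0); column heights now [0 2 4 4 3 1 1], max=4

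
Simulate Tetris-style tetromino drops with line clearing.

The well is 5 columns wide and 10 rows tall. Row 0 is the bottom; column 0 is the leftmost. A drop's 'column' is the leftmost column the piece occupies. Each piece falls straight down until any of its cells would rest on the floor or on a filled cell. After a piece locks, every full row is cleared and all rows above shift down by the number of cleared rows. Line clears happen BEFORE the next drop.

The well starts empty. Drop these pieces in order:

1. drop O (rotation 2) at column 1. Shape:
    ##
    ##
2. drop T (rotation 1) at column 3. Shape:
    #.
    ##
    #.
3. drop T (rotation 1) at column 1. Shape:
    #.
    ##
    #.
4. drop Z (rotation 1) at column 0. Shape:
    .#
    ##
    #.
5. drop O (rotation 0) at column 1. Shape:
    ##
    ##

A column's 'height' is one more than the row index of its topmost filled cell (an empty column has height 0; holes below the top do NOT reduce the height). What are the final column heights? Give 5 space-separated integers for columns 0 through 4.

Answer: 6 9 9 3 2

Derivation:
Drop 1: O rot2 at col 1 lands with bottom-row=0; cleared 0 line(s) (total 0); column heights now [0 2 2 0 0], max=2
Drop 2: T rot1 at col 3 lands with bottom-row=0; cleared 0 line(s) (total 0); column heights now [0 2 2 3 2], max=3
Drop 3: T rot1 at col 1 lands with bottom-row=2; cleared 0 line(s) (total 0); column heights now [0 5 4 3 2], max=5
Drop 4: Z rot1 at col 0 lands with bottom-row=4; cleared 0 line(s) (total 0); column heights now [6 7 4 3 2], max=7
Drop 5: O rot0 at col 1 lands with bottom-row=7; cleared 0 line(s) (total 0); column heights now [6 9 9 3 2], max=9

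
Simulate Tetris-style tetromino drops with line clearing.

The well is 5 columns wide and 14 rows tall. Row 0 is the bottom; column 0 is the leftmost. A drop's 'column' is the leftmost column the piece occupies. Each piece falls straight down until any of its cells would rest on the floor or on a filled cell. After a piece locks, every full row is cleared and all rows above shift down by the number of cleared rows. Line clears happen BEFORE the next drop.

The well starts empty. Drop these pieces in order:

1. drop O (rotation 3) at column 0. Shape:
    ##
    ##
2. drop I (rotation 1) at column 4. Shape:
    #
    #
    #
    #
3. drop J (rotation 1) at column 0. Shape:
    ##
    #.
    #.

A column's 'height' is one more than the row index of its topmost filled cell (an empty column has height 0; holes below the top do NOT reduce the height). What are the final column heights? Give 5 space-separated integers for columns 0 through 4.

Drop 1: O rot3 at col 0 lands with bottom-row=0; cleared 0 line(s) (total 0); column heights now [2 2 0 0 0], max=2
Drop 2: I rot1 at col 4 lands with bottom-row=0; cleared 0 line(s) (total 0); column heights now [2 2 0 0 4], max=4
Drop 3: J rot1 at col 0 lands with bottom-row=2; cleared 0 line(s) (total 0); column heights now [5 5 0 0 4], max=5

Answer: 5 5 0 0 4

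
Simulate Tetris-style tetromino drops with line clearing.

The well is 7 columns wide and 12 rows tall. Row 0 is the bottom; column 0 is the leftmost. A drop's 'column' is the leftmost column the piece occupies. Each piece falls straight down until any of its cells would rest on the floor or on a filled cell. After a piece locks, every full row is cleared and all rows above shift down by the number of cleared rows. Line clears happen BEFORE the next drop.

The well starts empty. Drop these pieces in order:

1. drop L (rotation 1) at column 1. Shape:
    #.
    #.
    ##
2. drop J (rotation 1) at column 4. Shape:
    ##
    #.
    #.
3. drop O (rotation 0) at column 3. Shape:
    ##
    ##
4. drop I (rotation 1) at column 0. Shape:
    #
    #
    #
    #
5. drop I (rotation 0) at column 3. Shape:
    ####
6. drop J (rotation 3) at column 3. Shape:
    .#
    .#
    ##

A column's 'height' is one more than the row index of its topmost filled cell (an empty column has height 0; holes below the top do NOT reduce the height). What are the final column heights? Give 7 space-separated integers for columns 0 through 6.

Answer: 4 3 1 7 9 6 6

Derivation:
Drop 1: L rot1 at col 1 lands with bottom-row=0; cleared 0 line(s) (total 0); column heights now [0 3 1 0 0 0 0], max=3
Drop 2: J rot1 at col 4 lands with bottom-row=0; cleared 0 line(s) (total 0); column heights now [0 3 1 0 3 3 0], max=3
Drop 3: O rot0 at col 3 lands with bottom-row=3; cleared 0 line(s) (total 0); column heights now [0 3 1 5 5 3 0], max=5
Drop 4: I rot1 at col 0 lands with bottom-row=0; cleared 0 line(s) (total 0); column heights now [4 3 1 5 5 3 0], max=5
Drop 5: I rot0 at col 3 lands with bottom-row=5; cleared 0 line(s) (total 0); column heights now [4 3 1 6 6 6 6], max=6
Drop 6: J rot3 at col 3 lands with bottom-row=6; cleared 0 line(s) (total 0); column heights now [4 3 1 7 9 6 6], max=9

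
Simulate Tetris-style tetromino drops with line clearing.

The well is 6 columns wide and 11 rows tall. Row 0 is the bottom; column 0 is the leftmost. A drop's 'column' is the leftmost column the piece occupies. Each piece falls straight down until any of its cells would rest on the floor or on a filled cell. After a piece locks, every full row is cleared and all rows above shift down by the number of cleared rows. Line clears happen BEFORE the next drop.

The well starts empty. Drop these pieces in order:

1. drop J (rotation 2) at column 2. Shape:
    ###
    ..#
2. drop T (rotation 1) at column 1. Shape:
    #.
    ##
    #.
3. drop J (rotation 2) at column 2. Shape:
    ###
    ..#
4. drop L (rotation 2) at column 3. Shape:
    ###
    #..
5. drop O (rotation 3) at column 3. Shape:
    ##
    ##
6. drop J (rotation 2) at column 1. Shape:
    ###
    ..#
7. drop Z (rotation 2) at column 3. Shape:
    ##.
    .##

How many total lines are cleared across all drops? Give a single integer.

Answer: 0

Derivation:
Drop 1: J rot2 at col 2 lands with bottom-row=0; cleared 0 line(s) (total 0); column heights now [0 0 2 2 2 0], max=2
Drop 2: T rot1 at col 1 lands with bottom-row=1; cleared 0 line(s) (total 0); column heights now [0 4 3 2 2 0], max=4
Drop 3: J rot2 at col 2 lands with bottom-row=2; cleared 0 line(s) (total 0); column heights now [0 4 4 4 4 0], max=4
Drop 4: L rot2 at col 3 lands with bottom-row=4; cleared 0 line(s) (total 0); column heights now [0 4 4 6 6 6], max=6
Drop 5: O rot3 at col 3 lands with bottom-row=6; cleared 0 line(s) (total 0); column heights now [0 4 4 8 8 6], max=8
Drop 6: J rot2 at col 1 lands with bottom-row=8; cleared 0 line(s) (total 0); column heights now [0 10 10 10 8 6], max=10
Drop 7: Z rot2 at col 3 lands with bottom-row=9; cleared 0 line(s) (total 0); column heights now [0 10 10 11 11 10], max=11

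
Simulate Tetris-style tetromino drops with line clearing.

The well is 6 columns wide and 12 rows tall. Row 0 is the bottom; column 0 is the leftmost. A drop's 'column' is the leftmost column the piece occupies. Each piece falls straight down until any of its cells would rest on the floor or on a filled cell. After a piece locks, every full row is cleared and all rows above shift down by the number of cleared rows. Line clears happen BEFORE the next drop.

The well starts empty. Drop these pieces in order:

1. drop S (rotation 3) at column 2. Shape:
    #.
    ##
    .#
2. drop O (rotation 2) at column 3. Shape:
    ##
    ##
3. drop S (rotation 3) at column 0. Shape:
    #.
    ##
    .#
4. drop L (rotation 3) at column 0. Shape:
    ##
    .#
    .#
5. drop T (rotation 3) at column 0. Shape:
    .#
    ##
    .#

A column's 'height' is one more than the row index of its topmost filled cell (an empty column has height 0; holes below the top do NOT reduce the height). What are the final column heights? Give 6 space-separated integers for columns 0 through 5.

Answer: 7 8 3 4 4 0

Derivation:
Drop 1: S rot3 at col 2 lands with bottom-row=0; cleared 0 line(s) (total 0); column heights now [0 0 3 2 0 0], max=3
Drop 2: O rot2 at col 3 lands with bottom-row=2; cleared 0 line(s) (total 0); column heights now [0 0 3 4 4 0], max=4
Drop 3: S rot3 at col 0 lands with bottom-row=0; cleared 0 line(s) (total 0); column heights now [3 2 3 4 4 0], max=4
Drop 4: L rot3 at col 0 lands with bottom-row=2; cleared 0 line(s) (total 0); column heights now [5 5 3 4 4 0], max=5
Drop 5: T rot3 at col 0 lands with bottom-row=5; cleared 0 line(s) (total 0); column heights now [7 8 3 4 4 0], max=8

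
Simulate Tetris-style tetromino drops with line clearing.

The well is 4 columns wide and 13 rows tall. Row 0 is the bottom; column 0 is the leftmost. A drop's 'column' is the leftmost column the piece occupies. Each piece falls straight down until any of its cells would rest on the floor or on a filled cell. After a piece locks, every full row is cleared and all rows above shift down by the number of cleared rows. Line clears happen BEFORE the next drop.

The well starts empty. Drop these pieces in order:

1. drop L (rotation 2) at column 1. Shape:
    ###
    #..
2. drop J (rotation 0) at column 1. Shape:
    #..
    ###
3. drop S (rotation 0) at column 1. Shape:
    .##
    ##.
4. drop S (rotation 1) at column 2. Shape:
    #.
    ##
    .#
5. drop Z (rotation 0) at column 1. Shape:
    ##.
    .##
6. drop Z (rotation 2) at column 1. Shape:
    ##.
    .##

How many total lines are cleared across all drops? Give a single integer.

Drop 1: L rot2 at col 1 lands with bottom-row=0; cleared 0 line(s) (total 0); column heights now [0 2 2 2], max=2
Drop 2: J rot0 at col 1 lands with bottom-row=2; cleared 0 line(s) (total 0); column heights now [0 4 3 3], max=4
Drop 3: S rot0 at col 1 lands with bottom-row=4; cleared 0 line(s) (total 0); column heights now [0 5 6 6], max=6
Drop 4: S rot1 at col 2 lands with bottom-row=6; cleared 0 line(s) (total 0); column heights now [0 5 9 8], max=9
Drop 5: Z rot0 at col 1 lands with bottom-row=9; cleared 0 line(s) (total 0); column heights now [0 11 11 10], max=11
Drop 6: Z rot2 at col 1 lands with bottom-row=11; cleared 0 line(s) (total 0); column heights now [0 13 13 12], max=13

Answer: 0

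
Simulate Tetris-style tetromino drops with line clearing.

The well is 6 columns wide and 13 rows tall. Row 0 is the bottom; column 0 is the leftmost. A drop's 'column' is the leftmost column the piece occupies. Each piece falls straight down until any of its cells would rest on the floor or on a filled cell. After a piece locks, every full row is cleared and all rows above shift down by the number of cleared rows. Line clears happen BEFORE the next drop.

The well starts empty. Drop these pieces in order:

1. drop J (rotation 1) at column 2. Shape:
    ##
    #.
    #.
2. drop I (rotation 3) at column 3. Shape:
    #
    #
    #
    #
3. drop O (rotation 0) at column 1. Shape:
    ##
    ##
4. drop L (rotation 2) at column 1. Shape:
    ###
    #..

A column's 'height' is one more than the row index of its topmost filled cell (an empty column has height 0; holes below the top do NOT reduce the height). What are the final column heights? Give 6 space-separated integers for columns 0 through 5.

Drop 1: J rot1 at col 2 lands with bottom-row=0; cleared 0 line(s) (total 0); column heights now [0 0 3 3 0 0], max=3
Drop 2: I rot3 at col 3 lands with bottom-row=3; cleared 0 line(s) (total 0); column heights now [0 0 3 7 0 0], max=7
Drop 3: O rot0 at col 1 lands with bottom-row=3; cleared 0 line(s) (total 0); column heights now [0 5 5 7 0 0], max=7
Drop 4: L rot2 at col 1 lands with bottom-row=6; cleared 0 line(s) (total 0); column heights now [0 8 8 8 0 0], max=8

Answer: 0 8 8 8 0 0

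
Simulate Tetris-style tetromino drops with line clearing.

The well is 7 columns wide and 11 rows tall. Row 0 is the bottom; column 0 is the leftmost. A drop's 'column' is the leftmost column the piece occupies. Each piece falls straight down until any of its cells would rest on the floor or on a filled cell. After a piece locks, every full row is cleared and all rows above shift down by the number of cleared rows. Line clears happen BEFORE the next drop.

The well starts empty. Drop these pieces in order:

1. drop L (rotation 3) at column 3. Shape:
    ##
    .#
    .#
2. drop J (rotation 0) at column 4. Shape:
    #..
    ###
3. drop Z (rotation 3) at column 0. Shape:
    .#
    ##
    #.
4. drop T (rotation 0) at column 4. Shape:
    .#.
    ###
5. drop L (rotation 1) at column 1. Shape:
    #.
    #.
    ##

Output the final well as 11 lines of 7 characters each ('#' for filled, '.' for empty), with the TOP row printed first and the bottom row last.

Drop 1: L rot3 at col 3 lands with bottom-row=0; cleared 0 line(s) (total 0); column heights now [0 0 0 3 3 0 0], max=3
Drop 2: J rot0 at col 4 lands with bottom-row=3; cleared 0 line(s) (total 0); column heights now [0 0 0 3 5 4 4], max=5
Drop 3: Z rot3 at col 0 lands with bottom-row=0; cleared 0 line(s) (total 0); column heights now [2 3 0 3 5 4 4], max=5
Drop 4: T rot0 at col 4 lands with bottom-row=5; cleared 0 line(s) (total 0); column heights now [2 3 0 3 6 7 6], max=7
Drop 5: L rot1 at col 1 lands with bottom-row=3; cleared 0 line(s) (total 0); column heights now [2 6 4 3 6 7 6], max=7

Answer: .......
.......
.......
.......
.....#.
.#..###
.#..#..
.##.###
.#.##..
##..#..
#...#..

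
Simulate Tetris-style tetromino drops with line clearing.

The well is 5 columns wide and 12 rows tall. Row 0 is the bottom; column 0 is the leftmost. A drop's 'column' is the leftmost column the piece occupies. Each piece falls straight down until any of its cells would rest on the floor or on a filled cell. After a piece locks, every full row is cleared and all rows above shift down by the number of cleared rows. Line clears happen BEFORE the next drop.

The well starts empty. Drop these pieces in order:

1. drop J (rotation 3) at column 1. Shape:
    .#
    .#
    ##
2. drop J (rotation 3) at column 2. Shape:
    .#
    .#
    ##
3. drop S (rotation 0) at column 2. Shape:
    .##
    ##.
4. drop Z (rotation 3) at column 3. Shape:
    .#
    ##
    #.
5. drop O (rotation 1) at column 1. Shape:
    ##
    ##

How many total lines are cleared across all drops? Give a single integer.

Answer: 0

Derivation:
Drop 1: J rot3 at col 1 lands with bottom-row=0; cleared 0 line(s) (total 0); column heights now [0 1 3 0 0], max=3
Drop 2: J rot3 at col 2 lands with bottom-row=3; cleared 0 line(s) (total 0); column heights now [0 1 4 6 0], max=6
Drop 3: S rot0 at col 2 lands with bottom-row=6; cleared 0 line(s) (total 0); column heights now [0 1 7 8 8], max=8
Drop 4: Z rot3 at col 3 lands with bottom-row=8; cleared 0 line(s) (total 0); column heights now [0 1 7 10 11], max=11
Drop 5: O rot1 at col 1 lands with bottom-row=7; cleared 0 line(s) (total 0); column heights now [0 9 9 10 11], max=11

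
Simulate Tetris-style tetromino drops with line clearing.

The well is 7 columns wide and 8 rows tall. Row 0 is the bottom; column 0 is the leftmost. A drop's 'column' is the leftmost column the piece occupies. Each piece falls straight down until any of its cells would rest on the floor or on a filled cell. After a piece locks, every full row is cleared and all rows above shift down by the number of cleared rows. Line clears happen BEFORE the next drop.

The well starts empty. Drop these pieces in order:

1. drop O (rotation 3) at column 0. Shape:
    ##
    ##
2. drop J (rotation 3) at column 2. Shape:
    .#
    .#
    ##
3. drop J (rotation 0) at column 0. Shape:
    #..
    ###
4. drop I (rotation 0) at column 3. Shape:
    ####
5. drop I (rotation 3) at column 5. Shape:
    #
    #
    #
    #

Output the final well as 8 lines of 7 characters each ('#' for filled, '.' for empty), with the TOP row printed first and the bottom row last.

Drop 1: O rot3 at col 0 lands with bottom-row=0; cleared 0 line(s) (total 0); column heights now [2 2 0 0 0 0 0], max=2
Drop 2: J rot3 at col 2 lands with bottom-row=0; cleared 0 line(s) (total 0); column heights now [2 2 1 3 0 0 0], max=3
Drop 3: J rot0 at col 0 lands with bottom-row=2; cleared 0 line(s) (total 0); column heights now [4 3 3 3 0 0 0], max=4
Drop 4: I rot0 at col 3 lands with bottom-row=3; cleared 0 line(s) (total 0); column heights now [4 3 3 4 4 4 4], max=4
Drop 5: I rot3 at col 5 lands with bottom-row=4; cleared 0 line(s) (total 0); column heights now [4 3 3 4 4 8 4], max=8

Answer: .....#.
.....#.
.....#.
.....#.
#..####
####...
##.#...
####...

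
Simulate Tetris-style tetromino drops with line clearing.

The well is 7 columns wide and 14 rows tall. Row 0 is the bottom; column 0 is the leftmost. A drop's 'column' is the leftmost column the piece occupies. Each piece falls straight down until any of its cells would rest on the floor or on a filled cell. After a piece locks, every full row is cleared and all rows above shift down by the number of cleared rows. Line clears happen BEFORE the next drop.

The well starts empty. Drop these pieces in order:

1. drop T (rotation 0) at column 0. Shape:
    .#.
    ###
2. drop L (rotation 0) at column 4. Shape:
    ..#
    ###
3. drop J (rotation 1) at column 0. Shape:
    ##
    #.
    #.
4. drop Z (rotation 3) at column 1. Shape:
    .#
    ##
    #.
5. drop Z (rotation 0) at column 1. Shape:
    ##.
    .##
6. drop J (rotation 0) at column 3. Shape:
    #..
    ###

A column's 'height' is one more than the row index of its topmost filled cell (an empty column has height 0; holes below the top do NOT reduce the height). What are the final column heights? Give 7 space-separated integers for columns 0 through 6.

Drop 1: T rot0 at col 0 lands with bottom-row=0; cleared 0 line(s) (total 0); column heights now [1 2 1 0 0 0 0], max=2
Drop 2: L rot0 at col 4 lands with bottom-row=0; cleared 0 line(s) (total 0); column heights now [1 2 1 0 1 1 2], max=2
Drop 3: J rot1 at col 0 lands with bottom-row=1; cleared 0 line(s) (total 0); column heights now [4 4 1 0 1 1 2], max=4
Drop 4: Z rot3 at col 1 lands with bottom-row=4; cleared 0 line(s) (total 0); column heights now [4 6 7 0 1 1 2], max=7
Drop 5: Z rot0 at col 1 lands with bottom-row=7; cleared 0 line(s) (total 0); column heights now [4 9 9 8 1 1 2], max=9
Drop 6: J rot0 at col 3 lands with bottom-row=8; cleared 0 line(s) (total 0); column heights now [4 9 9 10 9 9 2], max=10

Answer: 4 9 9 10 9 9 2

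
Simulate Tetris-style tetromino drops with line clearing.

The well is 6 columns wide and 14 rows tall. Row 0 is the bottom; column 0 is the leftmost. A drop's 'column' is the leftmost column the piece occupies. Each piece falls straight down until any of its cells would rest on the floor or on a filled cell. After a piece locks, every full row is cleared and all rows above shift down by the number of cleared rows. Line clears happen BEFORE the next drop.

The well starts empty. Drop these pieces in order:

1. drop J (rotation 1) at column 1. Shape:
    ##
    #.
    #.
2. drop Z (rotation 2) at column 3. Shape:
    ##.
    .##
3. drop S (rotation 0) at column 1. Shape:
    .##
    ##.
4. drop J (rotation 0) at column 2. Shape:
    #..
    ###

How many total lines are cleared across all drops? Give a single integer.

Answer: 0

Derivation:
Drop 1: J rot1 at col 1 lands with bottom-row=0; cleared 0 line(s) (total 0); column heights now [0 3 3 0 0 0], max=3
Drop 2: Z rot2 at col 3 lands with bottom-row=0; cleared 0 line(s) (total 0); column heights now [0 3 3 2 2 1], max=3
Drop 3: S rot0 at col 1 lands with bottom-row=3; cleared 0 line(s) (total 0); column heights now [0 4 5 5 2 1], max=5
Drop 4: J rot0 at col 2 lands with bottom-row=5; cleared 0 line(s) (total 0); column heights now [0 4 7 6 6 1], max=7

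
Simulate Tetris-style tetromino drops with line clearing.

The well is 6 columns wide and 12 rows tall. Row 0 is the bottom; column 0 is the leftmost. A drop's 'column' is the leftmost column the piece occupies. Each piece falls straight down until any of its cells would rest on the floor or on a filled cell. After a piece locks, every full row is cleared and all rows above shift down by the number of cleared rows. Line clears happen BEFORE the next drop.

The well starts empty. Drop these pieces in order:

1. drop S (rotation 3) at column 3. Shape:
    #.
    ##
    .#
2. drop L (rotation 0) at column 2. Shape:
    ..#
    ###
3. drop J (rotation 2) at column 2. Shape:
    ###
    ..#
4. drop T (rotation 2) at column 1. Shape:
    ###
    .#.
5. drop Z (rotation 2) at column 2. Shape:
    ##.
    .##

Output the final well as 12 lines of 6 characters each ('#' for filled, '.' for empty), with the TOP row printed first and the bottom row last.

Drop 1: S rot3 at col 3 lands with bottom-row=0; cleared 0 line(s) (total 0); column heights now [0 0 0 3 2 0], max=3
Drop 2: L rot0 at col 2 lands with bottom-row=3; cleared 0 line(s) (total 0); column heights now [0 0 4 4 5 0], max=5
Drop 3: J rot2 at col 2 lands with bottom-row=5; cleared 0 line(s) (total 0); column heights now [0 0 7 7 7 0], max=7
Drop 4: T rot2 at col 1 lands with bottom-row=7; cleared 0 line(s) (total 0); column heights now [0 9 9 9 7 0], max=9
Drop 5: Z rot2 at col 2 lands with bottom-row=9; cleared 0 line(s) (total 0); column heights now [0 9 11 11 10 0], max=11

Answer: ......
..##..
...##.
.###..
..#...
..###.
....#.
....#.
..###.
...#..
...##.
....#.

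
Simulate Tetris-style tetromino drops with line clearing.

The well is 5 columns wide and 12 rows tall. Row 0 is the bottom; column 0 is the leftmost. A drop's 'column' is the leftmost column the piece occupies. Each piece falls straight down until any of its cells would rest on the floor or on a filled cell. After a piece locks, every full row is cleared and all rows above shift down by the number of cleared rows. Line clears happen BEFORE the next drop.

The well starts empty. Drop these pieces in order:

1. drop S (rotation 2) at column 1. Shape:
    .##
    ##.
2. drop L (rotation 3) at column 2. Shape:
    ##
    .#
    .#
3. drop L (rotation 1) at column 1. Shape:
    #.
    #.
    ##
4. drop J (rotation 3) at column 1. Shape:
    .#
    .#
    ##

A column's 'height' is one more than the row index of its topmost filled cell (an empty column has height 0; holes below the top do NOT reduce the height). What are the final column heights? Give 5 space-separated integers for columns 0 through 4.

Answer: 0 9 11 5 0

Derivation:
Drop 1: S rot2 at col 1 lands with bottom-row=0; cleared 0 line(s) (total 0); column heights now [0 1 2 2 0], max=2
Drop 2: L rot3 at col 2 lands with bottom-row=2; cleared 0 line(s) (total 0); column heights now [0 1 5 5 0], max=5
Drop 3: L rot1 at col 1 lands with bottom-row=5; cleared 0 line(s) (total 0); column heights now [0 8 6 5 0], max=8
Drop 4: J rot3 at col 1 lands with bottom-row=8; cleared 0 line(s) (total 0); column heights now [0 9 11 5 0], max=11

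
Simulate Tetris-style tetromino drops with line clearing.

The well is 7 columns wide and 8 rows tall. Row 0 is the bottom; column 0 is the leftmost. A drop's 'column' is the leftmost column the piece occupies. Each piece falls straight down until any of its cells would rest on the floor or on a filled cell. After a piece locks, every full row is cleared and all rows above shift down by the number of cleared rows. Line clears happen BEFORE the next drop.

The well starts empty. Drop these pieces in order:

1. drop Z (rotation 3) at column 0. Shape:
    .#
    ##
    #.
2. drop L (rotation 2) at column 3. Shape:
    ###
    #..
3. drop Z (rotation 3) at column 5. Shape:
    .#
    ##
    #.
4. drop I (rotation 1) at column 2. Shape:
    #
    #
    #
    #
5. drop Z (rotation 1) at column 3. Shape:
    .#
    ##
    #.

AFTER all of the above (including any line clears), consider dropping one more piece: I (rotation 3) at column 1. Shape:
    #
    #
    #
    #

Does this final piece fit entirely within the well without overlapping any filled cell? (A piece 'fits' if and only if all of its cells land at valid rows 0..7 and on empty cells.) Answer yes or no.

Drop 1: Z rot3 at col 0 lands with bottom-row=0; cleared 0 line(s) (total 0); column heights now [2 3 0 0 0 0 0], max=3
Drop 2: L rot2 at col 3 lands with bottom-row=0; cleared 0 line(s) (total 0); column heights now [2 3 0 2 2 2 0], max=3
Drop 3: Z rot3 at col 5 lands with bottom-row=2; cleared 0 line(s) (total 0); column heights now [2 3 0 2 2 4 5], max=5
Drop 4: I rot1 at col 2 lands with bottom-row=0; cleared 0 line(s) (total 0); column heights now [2 3 4 2 2 4 5], max=5
Drop 5: Z rot1 at col 3 lands with bottom-row=2; cleared 0 line(s) (total 0); column heights now [2 3 4 4 5 4 5], max=5
Test piece I rot3 at col 1 (width 1): heights before test = [2 3 4 4 5 4 5]; fits = True

Answer: yes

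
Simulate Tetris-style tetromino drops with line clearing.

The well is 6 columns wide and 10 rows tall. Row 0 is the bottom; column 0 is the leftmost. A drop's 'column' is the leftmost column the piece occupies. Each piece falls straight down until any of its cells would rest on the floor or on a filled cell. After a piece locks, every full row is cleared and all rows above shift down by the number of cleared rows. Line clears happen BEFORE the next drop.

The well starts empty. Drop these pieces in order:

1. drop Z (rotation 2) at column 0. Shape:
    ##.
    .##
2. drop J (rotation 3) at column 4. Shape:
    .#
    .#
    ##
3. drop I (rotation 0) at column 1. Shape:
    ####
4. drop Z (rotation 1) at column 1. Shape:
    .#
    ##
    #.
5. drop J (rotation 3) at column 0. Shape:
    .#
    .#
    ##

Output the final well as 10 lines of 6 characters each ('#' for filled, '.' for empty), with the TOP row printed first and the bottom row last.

Answer: ......
......
.#....
.#....
###...
.##...
.#....
.#####
##...#
.##.##

Derivation:
Drop 1: Z rot2 at col 0 lands with bottom-row=0; cleared 0 line(s) (total 0); column heights now [2 2 1 0 0 0], max=2
Drop 2: J rot3 at col 4 lands with bottom-row=0; cleared 0 line(s) (total 0); column heights now [2 2 1 0 1 3], max=3
Drop 3: I rot0 at col 1 lands with bottom-row=2; cleared 0 line(s) (total 0); column heights now [2 3 3 3 3 3], max=3
Drop 4: Z rot1 at col 1 lands with bottom-row=3; cleared 0 line(s) (total 0); column heights now [2 5 6 3 3 3], max=6
Drop 5: J rot3 at col 0 lands with bottom-row=5; cleared 0 line(s) (total 0); column heights now [6 8 6 3 3 3], max=8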